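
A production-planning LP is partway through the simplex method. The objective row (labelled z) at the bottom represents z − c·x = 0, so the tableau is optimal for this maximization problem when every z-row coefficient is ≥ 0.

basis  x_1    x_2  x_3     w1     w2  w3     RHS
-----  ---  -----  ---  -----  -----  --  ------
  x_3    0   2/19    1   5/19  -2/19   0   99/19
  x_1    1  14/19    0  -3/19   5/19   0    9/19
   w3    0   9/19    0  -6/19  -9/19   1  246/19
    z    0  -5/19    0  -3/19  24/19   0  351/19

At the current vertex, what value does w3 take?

w3 is basic (row 3); its value is the RHS of that row, 246/19.

246/19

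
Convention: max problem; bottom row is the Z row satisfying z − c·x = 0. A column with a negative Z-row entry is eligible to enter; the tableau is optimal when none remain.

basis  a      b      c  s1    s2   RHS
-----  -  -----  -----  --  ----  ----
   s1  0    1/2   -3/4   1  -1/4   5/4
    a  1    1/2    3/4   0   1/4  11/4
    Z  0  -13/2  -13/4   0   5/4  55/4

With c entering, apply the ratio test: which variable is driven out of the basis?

a

Column c entries and ratios — s1: -3/4 ≤ 0, skip; a: (11/4)/(3/4) = 11/3.
Smallest ratio is 11/3 in the row of a, so a leaves.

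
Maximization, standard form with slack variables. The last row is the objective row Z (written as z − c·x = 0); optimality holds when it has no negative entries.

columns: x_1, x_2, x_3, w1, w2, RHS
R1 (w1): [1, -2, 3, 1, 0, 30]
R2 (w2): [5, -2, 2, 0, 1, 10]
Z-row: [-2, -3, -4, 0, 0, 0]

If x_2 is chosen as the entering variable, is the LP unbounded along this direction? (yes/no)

yes

Every constraint-row entry in column x_2 is ≤ 0, so increasing x_2 is unbounded.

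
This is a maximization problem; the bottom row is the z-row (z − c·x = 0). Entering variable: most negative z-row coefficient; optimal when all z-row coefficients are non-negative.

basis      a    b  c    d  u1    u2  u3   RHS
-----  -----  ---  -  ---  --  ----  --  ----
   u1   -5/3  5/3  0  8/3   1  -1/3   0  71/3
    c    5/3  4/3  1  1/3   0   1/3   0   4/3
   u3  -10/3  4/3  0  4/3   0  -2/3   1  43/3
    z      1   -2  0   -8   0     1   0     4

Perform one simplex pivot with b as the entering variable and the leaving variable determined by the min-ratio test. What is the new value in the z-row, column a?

7/2

Ratio test on column b — row 1: (71/3)/(5/3) = 71/5; row 2: (4/3)/(4/3) = 1; row 3: (43/3)/(4/3) = 43/4. Minimum is 1 at row 2 (c leaves); pivot element 4/3.
Divide row 2 by 4/3; eliminate column b from the other rows.
z-row update in column a: 1 − (-2)·(5/4) = 7/2.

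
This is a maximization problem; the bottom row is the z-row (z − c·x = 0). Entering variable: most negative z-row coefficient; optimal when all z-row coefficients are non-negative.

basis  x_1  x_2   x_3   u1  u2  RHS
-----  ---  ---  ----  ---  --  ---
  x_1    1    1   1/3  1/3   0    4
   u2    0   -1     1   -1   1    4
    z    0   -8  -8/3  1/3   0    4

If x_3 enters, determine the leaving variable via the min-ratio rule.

Column x_3 entries and ratios — x_1: 4/(1/3) = 12; u2: 4/1 = 4.
Smallest ratio is 4 in the row of u2, so u2 leaves.

u2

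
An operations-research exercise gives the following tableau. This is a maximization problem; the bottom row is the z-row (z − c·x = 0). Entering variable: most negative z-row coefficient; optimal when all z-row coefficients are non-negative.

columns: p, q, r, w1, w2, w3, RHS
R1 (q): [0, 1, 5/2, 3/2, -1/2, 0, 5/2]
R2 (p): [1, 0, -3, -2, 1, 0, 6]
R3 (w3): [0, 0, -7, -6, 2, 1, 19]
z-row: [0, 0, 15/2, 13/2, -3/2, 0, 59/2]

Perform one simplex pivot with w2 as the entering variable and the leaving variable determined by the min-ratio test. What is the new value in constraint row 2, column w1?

Ratio test on column w2 — row 1: entry -1/2 ≤ 0; row 2: 6/1 = 6; row 3: 19/2 = 19/2. Minimum is 6 at row 2 (p leaves); pivot element 1.
Divide row 2 by 1; eliminate column w2 from the other rows.
In the new row 2, the w1 entry is the old entry divided by the pivot: (-2)/1 = -2.

-2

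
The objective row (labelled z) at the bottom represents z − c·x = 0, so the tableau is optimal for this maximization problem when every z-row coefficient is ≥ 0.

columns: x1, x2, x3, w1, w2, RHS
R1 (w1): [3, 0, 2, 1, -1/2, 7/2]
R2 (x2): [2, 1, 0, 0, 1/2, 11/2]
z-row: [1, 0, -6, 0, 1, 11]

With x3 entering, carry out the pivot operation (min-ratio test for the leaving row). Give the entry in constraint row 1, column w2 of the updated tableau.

-1/4

Ratio test on column x3 — row 1: (7/2)/2 = 7/4; row 2: entry 0 ≤ 0. Minimum is 7/4 at row 1 (w1 leaves); pivot element 2.
Divide row 1 by 2; eliminate column x3 from the other rows.
In the new row 1, the w2 entry is the old entry divided by the pivot: (-1/2)/2 = -1/4.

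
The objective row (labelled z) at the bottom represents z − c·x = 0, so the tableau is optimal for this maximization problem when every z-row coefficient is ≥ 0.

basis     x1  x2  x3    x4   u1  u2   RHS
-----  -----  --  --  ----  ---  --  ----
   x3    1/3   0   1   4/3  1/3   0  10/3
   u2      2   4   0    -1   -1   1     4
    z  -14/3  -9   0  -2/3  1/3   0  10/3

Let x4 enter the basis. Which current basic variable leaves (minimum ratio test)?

x3

Column x4 entries and ratios — x3: (10/3)/(4/3) = 5/2; u2: -1 ≤ 0, skip.
Smallest ratio is 5/2 in the row of x3, so x3 leaves.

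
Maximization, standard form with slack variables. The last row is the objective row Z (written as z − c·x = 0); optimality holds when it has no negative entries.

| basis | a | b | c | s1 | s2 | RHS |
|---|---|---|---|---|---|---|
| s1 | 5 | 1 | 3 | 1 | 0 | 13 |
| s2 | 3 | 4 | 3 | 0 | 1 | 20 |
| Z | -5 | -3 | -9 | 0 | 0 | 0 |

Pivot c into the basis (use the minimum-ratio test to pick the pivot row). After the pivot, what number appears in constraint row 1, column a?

Ratio test on column c — row 1: 13/3 = 13/3; row 2: 20/3 = 20/3. Minimum is 13/3 at row 1 (s1 leaves); pivot element 3.
Divide row 1 by 3; eliminate column c from the other rows.
In the new row 1, the a entry is the old entry divided by the pivot: 5/3 = 5/3.

5/3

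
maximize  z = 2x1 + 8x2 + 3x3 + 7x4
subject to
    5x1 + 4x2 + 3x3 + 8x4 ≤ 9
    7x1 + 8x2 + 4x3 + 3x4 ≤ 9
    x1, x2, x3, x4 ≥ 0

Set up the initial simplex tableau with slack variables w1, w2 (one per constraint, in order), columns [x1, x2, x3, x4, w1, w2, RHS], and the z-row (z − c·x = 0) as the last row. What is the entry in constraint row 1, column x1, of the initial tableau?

Constraint 1 has coefficient 5 on x1.

5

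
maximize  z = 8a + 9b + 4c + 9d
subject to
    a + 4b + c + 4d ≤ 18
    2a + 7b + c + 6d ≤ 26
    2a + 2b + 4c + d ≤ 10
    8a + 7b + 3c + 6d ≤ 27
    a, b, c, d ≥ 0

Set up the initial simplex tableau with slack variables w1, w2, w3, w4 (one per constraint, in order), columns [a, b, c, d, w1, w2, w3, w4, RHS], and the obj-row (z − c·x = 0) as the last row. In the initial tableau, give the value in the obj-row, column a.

The obj-row carries the negated objective coefficients: the a entry is -8.

-8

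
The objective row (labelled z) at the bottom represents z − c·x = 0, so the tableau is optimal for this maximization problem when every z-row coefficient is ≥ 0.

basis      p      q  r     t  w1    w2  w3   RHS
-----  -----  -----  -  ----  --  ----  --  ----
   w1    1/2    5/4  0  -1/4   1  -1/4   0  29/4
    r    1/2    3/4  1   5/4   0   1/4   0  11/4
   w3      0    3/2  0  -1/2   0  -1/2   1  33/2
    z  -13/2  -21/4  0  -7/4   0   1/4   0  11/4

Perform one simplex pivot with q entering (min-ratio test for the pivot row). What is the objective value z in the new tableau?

Ratio test on column q — row 1: (29/4)/(5/4) = 29/5; row 2: (11/4)/(3/4) = 11/3; row 3: (33/2)/(3/2) = 11. Minimum is 11/3 at row 2 (r leaves); pivot element 3/4.
Pivot on row 2; the z-row RHS becomes 11/4 − (-21/4)·(11/3) = 22.

22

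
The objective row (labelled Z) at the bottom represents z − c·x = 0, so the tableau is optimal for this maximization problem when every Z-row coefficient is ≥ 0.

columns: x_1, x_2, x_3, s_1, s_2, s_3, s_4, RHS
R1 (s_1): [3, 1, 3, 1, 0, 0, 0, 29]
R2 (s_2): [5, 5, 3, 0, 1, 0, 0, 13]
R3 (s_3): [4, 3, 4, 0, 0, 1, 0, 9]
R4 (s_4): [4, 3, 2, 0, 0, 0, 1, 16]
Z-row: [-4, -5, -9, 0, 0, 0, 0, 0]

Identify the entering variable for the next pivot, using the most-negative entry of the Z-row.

x_3

Negative Z-row entries: x_1: -4, x_2: -5, x_3: -9.
The most negative is -9 in column x_3, so x_3 enters.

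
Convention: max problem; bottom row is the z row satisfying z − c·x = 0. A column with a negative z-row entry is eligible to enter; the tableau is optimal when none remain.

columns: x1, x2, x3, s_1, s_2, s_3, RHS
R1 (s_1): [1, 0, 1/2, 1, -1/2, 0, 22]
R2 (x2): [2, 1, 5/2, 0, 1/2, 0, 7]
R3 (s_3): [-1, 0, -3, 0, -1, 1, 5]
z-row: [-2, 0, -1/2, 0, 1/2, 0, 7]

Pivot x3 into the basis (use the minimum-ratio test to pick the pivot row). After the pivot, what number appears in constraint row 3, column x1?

7/5

Ratio test on column x3 — row 1: 22/(1/2) = 44; row 2: 7/(5/2) = 14/5; row 3: entry -3 ≤ 0. Minimum is 14/5 at row 2 (x2 leaves); pivot element 5/2.
Divide row 2 by 5/2; eliminate column x3 from the other rows.
Row 3 update in column x1: -1 − (-3)·(4/5) = 7/5.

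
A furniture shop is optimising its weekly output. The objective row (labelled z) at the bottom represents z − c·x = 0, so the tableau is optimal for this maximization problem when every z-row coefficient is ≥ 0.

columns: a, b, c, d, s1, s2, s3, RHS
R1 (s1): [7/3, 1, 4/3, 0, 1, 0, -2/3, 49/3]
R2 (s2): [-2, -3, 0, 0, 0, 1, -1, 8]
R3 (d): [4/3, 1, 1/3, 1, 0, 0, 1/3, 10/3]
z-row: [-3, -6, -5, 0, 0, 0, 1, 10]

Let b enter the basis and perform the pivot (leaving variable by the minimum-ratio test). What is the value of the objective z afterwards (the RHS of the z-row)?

Ratio test on column b — row 1: (49/3)/1 = 49/3; row 2: entry -3 ≤ 0; row 3: (10/3)/1 = 10/3. Minimum is 10/3 at row 3 (d leaves); pivot element 1.
Pivot on row 3; the z-row RHS becomes 10 − (-6)·(10/3) = 30.

30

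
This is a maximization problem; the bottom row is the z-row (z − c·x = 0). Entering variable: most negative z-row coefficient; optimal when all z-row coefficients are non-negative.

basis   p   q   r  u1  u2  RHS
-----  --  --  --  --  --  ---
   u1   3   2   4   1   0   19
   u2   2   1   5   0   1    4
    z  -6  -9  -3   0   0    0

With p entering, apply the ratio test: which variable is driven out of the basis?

Column p entries and ratios — u1: 19/3 = 19/3; u2: 4/2 = 2.
Smallest ratio is 2 in the row of u2, so u2 leaves.

u2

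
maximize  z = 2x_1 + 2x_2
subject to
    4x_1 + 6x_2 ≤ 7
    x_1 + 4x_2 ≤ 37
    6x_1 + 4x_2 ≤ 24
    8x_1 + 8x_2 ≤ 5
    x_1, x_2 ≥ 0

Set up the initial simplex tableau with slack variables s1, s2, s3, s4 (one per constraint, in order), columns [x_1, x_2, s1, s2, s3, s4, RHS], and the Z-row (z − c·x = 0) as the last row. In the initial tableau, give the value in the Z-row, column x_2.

-2

The Z-row carries the negated objective coefficients: the x_2 entry is -2.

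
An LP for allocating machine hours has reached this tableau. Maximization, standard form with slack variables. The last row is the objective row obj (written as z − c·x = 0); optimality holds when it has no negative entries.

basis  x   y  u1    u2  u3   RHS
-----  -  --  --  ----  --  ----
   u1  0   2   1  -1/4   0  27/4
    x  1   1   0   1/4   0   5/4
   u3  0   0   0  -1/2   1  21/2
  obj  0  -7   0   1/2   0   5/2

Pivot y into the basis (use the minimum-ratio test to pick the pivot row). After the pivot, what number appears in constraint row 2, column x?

1

Ratio test on column y — row 1: (27/4)/2 = 27/8; row 2: (5/4)/1 = 5/4; row 3: entry 0 ≤ 0. Minimum is 5/4 at row 2 (x leaves); pivot element 1.
Divide row 2 by 1; eliminate column y from the other rows.
In the new row 2, the x entry is the old entry divided by the pivot: 1/1 = 1.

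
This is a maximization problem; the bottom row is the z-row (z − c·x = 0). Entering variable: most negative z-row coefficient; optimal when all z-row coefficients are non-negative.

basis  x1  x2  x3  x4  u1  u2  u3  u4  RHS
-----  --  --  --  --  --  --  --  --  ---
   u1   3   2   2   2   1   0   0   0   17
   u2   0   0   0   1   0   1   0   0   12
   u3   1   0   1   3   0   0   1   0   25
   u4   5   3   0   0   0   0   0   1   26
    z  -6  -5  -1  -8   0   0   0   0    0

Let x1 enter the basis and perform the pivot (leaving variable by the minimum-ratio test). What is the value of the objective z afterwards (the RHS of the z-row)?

Ratio test on column x1 — row 1: 17/3 = 17/3; row 2: entry 0 ≤ 0; row 3: 25/1 = 25; row 4: 26/5 = 26/5. Minimum is 26/5 at row 4 (u4 leaves); pivot element 5.
Pivot on row 4; the z-row RHS becomes 0 − (-6)·(26/5) = 156/5.

156/5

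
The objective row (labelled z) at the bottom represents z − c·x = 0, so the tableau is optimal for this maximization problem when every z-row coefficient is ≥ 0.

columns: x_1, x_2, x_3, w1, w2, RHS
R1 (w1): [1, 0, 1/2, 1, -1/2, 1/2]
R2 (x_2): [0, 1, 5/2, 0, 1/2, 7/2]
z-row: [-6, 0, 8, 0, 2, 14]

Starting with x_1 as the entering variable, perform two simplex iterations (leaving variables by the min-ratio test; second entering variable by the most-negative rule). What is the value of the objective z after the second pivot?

24

Ratio test on column x_1 — row 1: (1/2)/1 = 1/2; row 2: entry 0 ≤ 0. Minimum is 1/2 at row 1 (w1 leaves); pivot element 1.
Pivot on row 1; the z-row RHS becomes 14 − (-6)·(1/2) = 17.
Next entering variable (most negative z-row entry -1): w2.
Ratio test on column w2 — row 1: entry -1/2 ≤ 0; row 2: (7/2)/(1/2) = 7. Minimum is 7 at row 2 (x_2 leaves); pivot element 1/2.
After the second pivot the z-row RHS is 17 − (-1)·7 = 24.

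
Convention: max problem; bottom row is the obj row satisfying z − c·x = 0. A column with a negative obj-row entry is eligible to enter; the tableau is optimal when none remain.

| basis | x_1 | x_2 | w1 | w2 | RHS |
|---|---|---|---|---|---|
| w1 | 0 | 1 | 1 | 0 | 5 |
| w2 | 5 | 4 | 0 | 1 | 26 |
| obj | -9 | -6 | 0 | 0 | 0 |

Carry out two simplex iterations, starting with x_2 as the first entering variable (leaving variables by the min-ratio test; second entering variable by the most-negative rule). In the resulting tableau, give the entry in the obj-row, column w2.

Ratio test on column x_2 — row 1: 5/1 = 5; row 2: 26/4 = 13/2. Minimum is 5 at row 1 (w1 leaves); pivot element 1.
Divide row 1 by 1; eliminate column x_2 from the other rows.
Second iteration: most negative obj-row entry is -9 in column x_1, so x_1 enters.
Ratio test on column x_1 — row 1: entry 0 ≤ 0; row 2: 6/5 = 6/5. Minimum is 6/5 at row 2 (w2 leaves); pivot element 5.
Divide row 2 by 5; eliminate column x_1 from the other rows.
After both pivots, the entry at the obj-row, column w2 is 9/5.

9/5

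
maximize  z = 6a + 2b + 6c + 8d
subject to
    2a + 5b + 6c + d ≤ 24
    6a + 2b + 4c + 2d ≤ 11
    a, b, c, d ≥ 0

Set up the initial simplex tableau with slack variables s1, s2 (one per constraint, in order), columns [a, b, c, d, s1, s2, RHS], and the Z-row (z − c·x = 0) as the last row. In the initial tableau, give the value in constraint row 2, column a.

6

Constraint 2 has coefficient 6 on a.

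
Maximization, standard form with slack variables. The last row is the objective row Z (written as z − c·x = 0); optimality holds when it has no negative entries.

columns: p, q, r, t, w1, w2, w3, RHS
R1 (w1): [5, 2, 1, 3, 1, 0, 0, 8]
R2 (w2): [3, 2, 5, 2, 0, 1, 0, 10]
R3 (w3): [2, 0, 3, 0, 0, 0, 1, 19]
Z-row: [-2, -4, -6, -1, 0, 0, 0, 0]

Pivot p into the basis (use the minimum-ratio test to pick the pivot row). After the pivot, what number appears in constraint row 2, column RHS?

26/5

Ratio test on column p — row 1: 8/5 = 8/5; row 2: 10/3 = 10/3; row 3: 19/2 = 19/2. Minimum is 8/5 at row 1 (w1 leaves); pivot element 5.
Divide row 1 by 5; eliminate column p from the other rows.
Row 2 update in column RHS: 10 − 3·(8/5) = 26/5.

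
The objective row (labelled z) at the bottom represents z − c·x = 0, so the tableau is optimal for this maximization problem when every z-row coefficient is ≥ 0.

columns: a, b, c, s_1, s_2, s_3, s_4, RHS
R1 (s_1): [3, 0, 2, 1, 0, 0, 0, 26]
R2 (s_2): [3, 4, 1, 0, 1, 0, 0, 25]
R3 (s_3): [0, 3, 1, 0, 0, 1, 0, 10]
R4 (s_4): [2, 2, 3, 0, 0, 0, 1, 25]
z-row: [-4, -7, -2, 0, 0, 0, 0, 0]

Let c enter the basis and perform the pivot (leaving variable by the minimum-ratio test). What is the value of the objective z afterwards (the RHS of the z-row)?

50/3

Ratio test on column c — row 1: 26/2 = 13; row 2: 25/1 = 25; row 3: 10/1 = 10; row 4: 25/3 = 25/3. Minimum is 25/3 at row 4 (s_4 leaves); pivot element 3.
Pivot on row 4; the z-row RHS becomes 0 − (-2)·(25/3) = 50/3.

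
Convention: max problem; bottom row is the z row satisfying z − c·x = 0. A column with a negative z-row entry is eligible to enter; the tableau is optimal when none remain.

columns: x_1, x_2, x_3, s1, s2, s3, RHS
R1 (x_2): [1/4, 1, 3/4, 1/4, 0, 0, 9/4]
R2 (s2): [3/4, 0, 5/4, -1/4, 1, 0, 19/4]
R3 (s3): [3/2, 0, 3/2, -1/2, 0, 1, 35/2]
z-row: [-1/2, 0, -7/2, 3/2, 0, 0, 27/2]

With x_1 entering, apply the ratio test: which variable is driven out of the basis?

s2

Column x_1 entries and ratios — x_2: (9/4)/(1/4) = 9; s2: (19/4)/(3/4) = 19/3; s3: (35/2)/(3/2) = 35/3.
Smallest ratio is 19/3 in the row of s2, so s2 leaves.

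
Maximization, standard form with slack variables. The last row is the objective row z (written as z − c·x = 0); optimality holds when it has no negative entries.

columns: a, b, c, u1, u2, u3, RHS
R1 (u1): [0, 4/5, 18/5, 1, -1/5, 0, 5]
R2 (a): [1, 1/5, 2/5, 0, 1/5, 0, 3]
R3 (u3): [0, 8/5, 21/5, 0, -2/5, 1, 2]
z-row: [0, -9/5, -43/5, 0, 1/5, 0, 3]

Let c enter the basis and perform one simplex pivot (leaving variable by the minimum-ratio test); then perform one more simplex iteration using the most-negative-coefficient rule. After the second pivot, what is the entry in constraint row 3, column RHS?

8/5

Ratio test on column c — row 1: 5/(18/5) = 25/18; row 2: 3/(2/5) = 15/2; row 3: 2/(21/5) = 10/21. Minimum is 10/21 at row 3 (u3 leaves); pivot element 21/5.
Divide row 3 by 21/5; eliminate column c from the other rows.
Second iteration: most negative z-row entry is -13/21 in column u2, so u2 enters.
Ratio test on column u2 — row 1: (23/7)/(1/7) = 23; row 2: (59/21)/(5/21) = 59/5; row 3: entry -2/21 ≤ 0. Minimum is 59/5 at row 2 (a leaves); pivot element 5/21.
Divide row 2 by 5/21; eliminate column u2 from the other rows.
After both pivots, the entry at constraint row 3, column RHS is 8/5.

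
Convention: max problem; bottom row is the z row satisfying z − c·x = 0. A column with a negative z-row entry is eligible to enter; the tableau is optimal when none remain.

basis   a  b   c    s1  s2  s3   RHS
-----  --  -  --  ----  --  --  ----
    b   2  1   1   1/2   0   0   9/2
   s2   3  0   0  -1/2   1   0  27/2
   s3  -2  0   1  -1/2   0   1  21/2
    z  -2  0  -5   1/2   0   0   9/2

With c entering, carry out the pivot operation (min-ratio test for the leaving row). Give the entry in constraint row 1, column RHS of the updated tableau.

9/2

Ratio test on column c — row 1: (9/2)/1 = 9/2; row 2: entry 0 ≤ 0; row 3: (21/2)/1 = 21/2. Minimum is 9/2 at row 1 (b leaves); pivot element 1.
Divide row 1 by 1; eliminate column c from the other rows.
In the new row 1, the RHS entry is the old entry divided by the pivot: (9/2)/1 = 9/2.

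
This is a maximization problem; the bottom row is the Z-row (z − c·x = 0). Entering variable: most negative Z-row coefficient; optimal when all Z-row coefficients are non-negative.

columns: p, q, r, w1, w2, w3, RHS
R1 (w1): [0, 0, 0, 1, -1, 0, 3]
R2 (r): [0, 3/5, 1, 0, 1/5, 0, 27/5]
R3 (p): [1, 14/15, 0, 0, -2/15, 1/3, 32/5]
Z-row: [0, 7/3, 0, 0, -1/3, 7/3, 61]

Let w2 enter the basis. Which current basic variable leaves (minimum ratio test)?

r

Column w2 entries and ratios — w1: -1 ≤ 0, skip; r: (27/5)/(1/5) = 27; p: -2/15 ≤ 0, skip.
Smallest ratio is 27 in the row of r, so r leaves.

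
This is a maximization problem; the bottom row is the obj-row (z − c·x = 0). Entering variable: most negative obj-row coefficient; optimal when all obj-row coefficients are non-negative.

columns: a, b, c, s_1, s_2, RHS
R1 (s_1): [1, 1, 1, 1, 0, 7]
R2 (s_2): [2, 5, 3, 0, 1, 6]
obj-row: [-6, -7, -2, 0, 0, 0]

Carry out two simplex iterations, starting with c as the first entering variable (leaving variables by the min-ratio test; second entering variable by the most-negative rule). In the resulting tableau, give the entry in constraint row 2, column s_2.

Ratio test on column c — row 1: 7/1 = 7; row 2: 6/3 = 2. Minimum is 2 at row 2 (s_2 leaves); pivot element 3.
Divide row 2 by 3; eliminate column c from the other rows.
Second iteration: most negative obj-row entry is -14/3 in column a, so a enters.
Ratio test on column a — row 1: 5/(1/3) = 15; row 2: 2/(2/3) = 3. Minimum is 3 at row 2 (c leaves); pivot element 2/3.
Divide row 2 by 2/3; eliminate column a from the other rows.
After both pivots, the entry at constraint row 2, column s_2 is 1/2.

1/2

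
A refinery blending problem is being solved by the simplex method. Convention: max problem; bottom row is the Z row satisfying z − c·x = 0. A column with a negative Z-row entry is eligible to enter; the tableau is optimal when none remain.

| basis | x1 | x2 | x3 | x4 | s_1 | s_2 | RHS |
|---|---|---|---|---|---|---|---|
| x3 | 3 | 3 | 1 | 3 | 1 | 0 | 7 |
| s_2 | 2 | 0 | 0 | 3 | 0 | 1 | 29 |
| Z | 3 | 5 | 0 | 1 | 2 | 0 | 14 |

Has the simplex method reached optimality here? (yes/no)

yes

Every Z-row coefficient is ≥ 0, so the tableau is optimal.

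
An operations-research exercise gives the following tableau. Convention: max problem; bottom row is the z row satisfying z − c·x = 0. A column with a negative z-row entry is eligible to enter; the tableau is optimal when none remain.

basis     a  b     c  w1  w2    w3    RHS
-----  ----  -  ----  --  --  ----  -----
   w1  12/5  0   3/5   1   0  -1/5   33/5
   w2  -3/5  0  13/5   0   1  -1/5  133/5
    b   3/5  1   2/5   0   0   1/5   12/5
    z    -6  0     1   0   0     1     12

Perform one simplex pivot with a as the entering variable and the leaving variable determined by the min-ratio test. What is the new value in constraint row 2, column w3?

Ratio test on column a — row 1: (33/5)/(12/5) = 11/4; row 2: entry -3/5 ≤ 0; row 3: (12/5)/(3/5) = 4. Minimum is 11/4 at row 1 (w1 leaves); pivot element 12/5.
Divide row 1 by 12/5; eliminate column a from the other rows.
Row 2 update in column w3: -1/5 − (-3/5)·(-1/12) = -1/4.

-1/4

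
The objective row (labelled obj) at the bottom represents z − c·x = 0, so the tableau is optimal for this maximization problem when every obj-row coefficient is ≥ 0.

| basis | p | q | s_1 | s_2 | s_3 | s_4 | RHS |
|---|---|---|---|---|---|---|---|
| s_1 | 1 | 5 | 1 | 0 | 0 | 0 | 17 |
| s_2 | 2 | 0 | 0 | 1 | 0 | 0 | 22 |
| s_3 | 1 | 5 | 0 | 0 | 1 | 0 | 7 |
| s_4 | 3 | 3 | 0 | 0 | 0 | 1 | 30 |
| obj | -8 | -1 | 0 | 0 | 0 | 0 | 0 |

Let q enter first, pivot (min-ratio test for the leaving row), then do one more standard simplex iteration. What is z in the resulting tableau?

56

Ratio test on column q — row 1: 17/5 = 17/5; row 2: entry 0 ≤ 0; row 3: 7/5 = 7/5; row 4: 30/3 = 10. Minimum is 7/5 at row 3 (s_3 leaves); pivot element 5.
Pivot on row 3; the obj-row RHS becomes 0 − (-1)·(7/5) = 7/5.
Next entering variable (most negative obj-row entry -39/5): p.
Ratio test on column p — row 1: entry 0 ≤ 0; row 2: 22/2 = 11; row 3: (7/5)/(1/5) = 7; row 4: (129/5)/(12/5) = 43/4. Minimum is 7 at row 3 (q leaves); pivot element 1/5.
After the second pivot the obj-row RHS is 7/5 − (-39/5)·7 = 56.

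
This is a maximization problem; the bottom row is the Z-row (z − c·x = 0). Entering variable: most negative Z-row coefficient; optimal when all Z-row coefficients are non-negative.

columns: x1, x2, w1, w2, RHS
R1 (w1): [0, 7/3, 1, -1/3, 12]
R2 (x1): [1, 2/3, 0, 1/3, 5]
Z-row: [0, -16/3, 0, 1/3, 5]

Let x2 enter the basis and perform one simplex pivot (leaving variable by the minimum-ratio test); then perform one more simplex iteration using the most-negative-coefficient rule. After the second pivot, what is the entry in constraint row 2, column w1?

Ratio test on column x2 — row 1: 12/(7/3) = 36/7; row 2: 5/(2/3) = 15/2. Minimum is 36/7 at row 1 (w1 leaves); pivot element 7/3.
Divide row 1 by 7/3; eliminate column x2 from the other rows.
Second iteration: most negative Z-row entry is -3/7 in column w2, so w2 enters.
Ratio test on column w2 — row 1: entry -1/7 ≤ 0; row 2: (11/7)/(3/7) = 11/3. Minimum is 11/3 at row 2 (x1 leaves); pivot element 3/7.
Divide row 2 by 3/7; eliminate column w2 from the other rows.
After both pivots, the entry at constraint row 2, column w1 is -2/3.

-2/3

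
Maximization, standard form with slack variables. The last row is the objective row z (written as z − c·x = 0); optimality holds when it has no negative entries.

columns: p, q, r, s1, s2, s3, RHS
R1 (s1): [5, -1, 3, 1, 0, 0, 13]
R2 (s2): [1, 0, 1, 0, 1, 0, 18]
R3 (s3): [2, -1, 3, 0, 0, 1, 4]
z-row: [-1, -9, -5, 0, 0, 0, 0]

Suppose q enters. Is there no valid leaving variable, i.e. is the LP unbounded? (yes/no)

yes

Every constraint-row entry in column q is ≤ 0, so increasing q is unbounded.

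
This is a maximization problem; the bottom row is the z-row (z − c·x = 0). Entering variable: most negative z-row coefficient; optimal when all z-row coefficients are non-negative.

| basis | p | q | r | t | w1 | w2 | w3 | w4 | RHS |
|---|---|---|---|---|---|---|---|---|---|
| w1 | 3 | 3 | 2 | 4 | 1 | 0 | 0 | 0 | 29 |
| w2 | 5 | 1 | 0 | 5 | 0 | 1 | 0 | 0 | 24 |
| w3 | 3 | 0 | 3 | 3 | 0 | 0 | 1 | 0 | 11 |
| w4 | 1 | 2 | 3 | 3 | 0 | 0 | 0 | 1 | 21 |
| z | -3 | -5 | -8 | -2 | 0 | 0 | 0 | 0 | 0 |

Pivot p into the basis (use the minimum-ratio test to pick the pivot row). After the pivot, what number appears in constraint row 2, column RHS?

17/3

Ratio test on column p — row 1: 29/3 = 29/3; row 2: 24/5 = 24/5; row 3: 11/3 = 11/3; row 4: 21/1 = 21. Minimum is 11/3 at row 3 (w3 leaves); pivot element 3.
Divide row 3 by 3; eliminate column p from the other rows.
Row 2 update in column RHS: 24 − 5·(11/3) = 17/3.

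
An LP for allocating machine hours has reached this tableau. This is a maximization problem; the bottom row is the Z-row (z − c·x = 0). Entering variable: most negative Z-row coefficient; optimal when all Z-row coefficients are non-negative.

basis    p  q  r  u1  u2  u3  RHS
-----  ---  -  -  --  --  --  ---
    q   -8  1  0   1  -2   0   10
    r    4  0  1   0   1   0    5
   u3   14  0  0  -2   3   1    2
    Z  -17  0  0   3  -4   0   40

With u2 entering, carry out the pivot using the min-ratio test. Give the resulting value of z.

Ratio test on column u2 — row 1: entry -2 ≤ 0; row 2: 5/1 = 5; row 3: 2/3 = 2/3. Minimum is 2/3 at row 3 (u3 leaves); pivot element 3.
Pivot on row 3; the Z-row RHS becomes 40 − (-4)·(2/3) = 128/3.

128/3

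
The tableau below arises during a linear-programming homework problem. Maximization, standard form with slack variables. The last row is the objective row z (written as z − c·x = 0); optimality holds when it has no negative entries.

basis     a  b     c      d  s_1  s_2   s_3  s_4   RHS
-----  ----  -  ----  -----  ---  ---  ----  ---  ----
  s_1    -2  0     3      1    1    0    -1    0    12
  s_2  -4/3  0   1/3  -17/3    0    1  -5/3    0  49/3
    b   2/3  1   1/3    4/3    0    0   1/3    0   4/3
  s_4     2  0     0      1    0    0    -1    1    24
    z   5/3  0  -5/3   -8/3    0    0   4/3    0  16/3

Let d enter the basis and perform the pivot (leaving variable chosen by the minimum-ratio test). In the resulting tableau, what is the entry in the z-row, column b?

2

Ratio test on column d — row 1: 12/1 = 12; row 2: entry -17/3 ≤ 0; row 3: (4/3)/(4/3) = 1; row 4: 24/1 = 24. Minimum is 1 at row 3 (b leaves); pivot element 4/3.
Divide row 3 by 4/3; eliminate column d from the other rows.
z-row update in column b: 0 − (-8/3)·(3/4) = 2.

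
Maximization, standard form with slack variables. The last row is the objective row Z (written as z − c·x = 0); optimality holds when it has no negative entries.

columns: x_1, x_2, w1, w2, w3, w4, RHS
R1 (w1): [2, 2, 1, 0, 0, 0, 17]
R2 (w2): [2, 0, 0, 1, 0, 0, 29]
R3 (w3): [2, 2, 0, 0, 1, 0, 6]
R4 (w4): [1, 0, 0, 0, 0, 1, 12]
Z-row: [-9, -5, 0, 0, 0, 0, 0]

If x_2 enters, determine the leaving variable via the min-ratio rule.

w3

Column x_2 entries and ratios — w1: 17/2 = 17/2; w2: 0 ≤ 0, skip; w3: 6/2 = 3; w4: 0 ≤ 0, skip.
Smallest ratio is 3 in the row of w3, so w3 leaves.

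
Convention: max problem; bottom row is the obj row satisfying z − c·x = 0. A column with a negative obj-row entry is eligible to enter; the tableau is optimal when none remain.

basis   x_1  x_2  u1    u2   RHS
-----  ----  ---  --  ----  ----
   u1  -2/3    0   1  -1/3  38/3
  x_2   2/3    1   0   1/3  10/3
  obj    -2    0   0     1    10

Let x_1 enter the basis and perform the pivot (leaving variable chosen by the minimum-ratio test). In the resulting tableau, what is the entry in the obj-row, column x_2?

Ratio test on column x_1 — row 1: entry -2/3 ≤ 0; row 2: (10/3)/(2/3) = 5. Minimum is 5 at row 2 (x_2 leaves); pivot element 2/3.
Divide row 2 by 2/3; eliminate column x_1 from the other rows.
obj-row update in column x_2: 0 − (-2)·(3/2) = 3.

3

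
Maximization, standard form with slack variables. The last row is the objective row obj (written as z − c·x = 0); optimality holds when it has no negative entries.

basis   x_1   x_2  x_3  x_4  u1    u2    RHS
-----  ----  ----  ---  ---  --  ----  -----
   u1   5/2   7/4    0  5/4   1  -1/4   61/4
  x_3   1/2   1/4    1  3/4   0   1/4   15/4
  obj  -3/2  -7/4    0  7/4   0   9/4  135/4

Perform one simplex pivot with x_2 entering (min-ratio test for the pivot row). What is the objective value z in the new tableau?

Ratio test on column x_2 — row 1: (61/4)/(7/4) = 61/7; row 2: (15/4)/(1/4) = 15. Minimum is 61/7 at row 1 (u1 leaves); pivot element 7/4.
Pivot on row 1; the obj-row RHS becomes 135/4 − (-7/4)·(61/7) = 49.

49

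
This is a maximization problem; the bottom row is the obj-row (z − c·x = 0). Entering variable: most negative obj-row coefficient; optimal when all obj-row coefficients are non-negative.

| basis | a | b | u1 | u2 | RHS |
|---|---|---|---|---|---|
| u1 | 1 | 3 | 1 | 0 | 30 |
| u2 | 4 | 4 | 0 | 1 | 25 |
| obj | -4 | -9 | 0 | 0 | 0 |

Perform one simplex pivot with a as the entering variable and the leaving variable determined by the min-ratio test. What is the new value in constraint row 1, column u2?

-1/4

Ratio test on column a — row 1: 30/1 = 30; row 2: 25/4 = 25/4. Minimum is 25/4 at row 2 (u2 leaves); pivot element 4.
Divide row 2 by 4; eliminate column a from the other rows.
Row 1 update in column u2: 0 − 1·(1/4) = -1/4.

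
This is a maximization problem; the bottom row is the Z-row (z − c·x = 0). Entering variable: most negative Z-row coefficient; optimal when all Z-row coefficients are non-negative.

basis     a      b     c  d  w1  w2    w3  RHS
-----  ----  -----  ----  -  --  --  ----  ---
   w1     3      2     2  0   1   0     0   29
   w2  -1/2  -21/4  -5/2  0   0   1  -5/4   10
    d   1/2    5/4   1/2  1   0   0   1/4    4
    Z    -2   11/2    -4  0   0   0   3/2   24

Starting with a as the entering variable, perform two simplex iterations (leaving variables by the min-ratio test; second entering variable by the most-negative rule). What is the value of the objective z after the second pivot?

Ratio test on column a — row 1: 29/3 = 29/3; row 2: entry -1/2 ≤ 0; row 3: 4/(1/2) = 8. Minimum is 8 at row 3 (d leaves); pivot element 1/2.
Pivot on row 3; the Z-row RHS becomes 24 − (-2)·8 = 40.
Next entering variable (most negative Z-row entry -2): c.
Ratio test on column c — row 1: entry -1 ≤ 0; row 2: entry -2 ≤ 0; row 3: 8/1 = 8. Minimum is 8 at row 3 (a leaves); pivot element 1.
After the second pivot the Z-row RHS is 40 − (-2)·8 = 56.

56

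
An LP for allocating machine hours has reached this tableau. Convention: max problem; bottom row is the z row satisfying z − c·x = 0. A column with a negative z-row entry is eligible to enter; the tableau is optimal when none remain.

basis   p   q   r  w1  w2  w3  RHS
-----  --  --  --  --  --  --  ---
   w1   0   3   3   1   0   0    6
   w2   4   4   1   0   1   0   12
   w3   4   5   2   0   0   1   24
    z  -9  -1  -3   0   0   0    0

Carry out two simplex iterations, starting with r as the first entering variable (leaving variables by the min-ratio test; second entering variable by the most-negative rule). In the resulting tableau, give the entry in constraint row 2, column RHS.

Ratio test on column r — row 1: 6/3 = 2; row 2: 12/1 = 12; row 3: 24/2 = 12. Minimum is 2 at row 1 (w1 leaves); pivot element 3.
Divide row 1 by 3; eliminate column r from the other rows.
Second iteration: most negative z-row entry is -9 in column p, so p enters.
Ratio test on column p — row 1: entry 0 ≤ 0; row 2: 10/4 = 5/2; row 3: 20/4 = 5. Minimum is 5/2 at row 2 (w2 leaves); pivot element 4.
Divide row 2 by 4; eliminate column p from the other rows.
After both pivots, the entry at constraint row 2, column RHS is 5/2.

5/2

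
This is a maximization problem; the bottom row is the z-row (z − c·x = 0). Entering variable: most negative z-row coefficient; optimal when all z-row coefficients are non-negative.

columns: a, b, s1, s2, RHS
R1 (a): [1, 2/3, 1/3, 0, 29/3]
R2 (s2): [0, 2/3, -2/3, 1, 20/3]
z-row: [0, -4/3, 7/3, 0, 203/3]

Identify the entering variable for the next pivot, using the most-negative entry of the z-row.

Negative z-row entries: b: -4/3.
The most negative is -4/3 in column b, so b enters.

b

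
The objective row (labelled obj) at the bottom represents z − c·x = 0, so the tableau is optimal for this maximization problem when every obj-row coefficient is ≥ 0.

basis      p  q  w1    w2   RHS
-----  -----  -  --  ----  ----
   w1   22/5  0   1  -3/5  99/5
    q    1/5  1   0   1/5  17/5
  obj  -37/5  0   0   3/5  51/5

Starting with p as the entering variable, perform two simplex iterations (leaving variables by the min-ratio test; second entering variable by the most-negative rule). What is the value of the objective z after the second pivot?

Ratio test on column p — row 1: (99/5)/(22/5) = 9/2; row 2: (17/5)/(1/5) = 17. Minimum is 9/2 at row 1 (w1 leaves); pivot element 22/5.
Pivot on row 1; the obj-row RHS becomes 51/5 − (-37/5)·(9/2) = 87/2.
Next entering variable (most negative obj-row entry -9/22): w2.
Ratio test on column w2 — row 1: entry -3/22 ≤ 0; row 2: (5/2)/(5/22) = 11. Minimum is 11 at row 2 (q leaves); pivot element 5/22.
After the second pivot the obj-row RHS is 87/2 − (-9/22)·11 = 48.

48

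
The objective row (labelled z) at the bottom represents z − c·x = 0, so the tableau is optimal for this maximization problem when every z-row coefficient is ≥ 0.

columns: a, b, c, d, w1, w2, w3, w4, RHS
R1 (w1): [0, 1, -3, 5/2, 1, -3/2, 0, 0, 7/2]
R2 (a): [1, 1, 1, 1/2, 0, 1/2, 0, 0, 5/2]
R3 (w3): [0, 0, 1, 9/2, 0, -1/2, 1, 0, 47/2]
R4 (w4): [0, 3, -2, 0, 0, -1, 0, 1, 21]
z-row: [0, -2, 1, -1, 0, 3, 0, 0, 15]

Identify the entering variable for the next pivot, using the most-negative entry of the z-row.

Negative z-row entries: b: -2, d: -1.
The most negative is -2 in column b, so b enters.

b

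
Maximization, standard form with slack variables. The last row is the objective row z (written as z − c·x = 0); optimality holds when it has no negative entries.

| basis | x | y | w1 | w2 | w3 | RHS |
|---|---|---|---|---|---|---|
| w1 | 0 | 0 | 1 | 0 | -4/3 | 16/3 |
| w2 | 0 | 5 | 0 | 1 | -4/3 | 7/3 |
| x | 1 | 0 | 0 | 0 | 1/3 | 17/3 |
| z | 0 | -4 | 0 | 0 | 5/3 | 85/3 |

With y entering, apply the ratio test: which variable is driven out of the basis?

Column y entries and ratios — w1: 0 ≤ 0, skip; w2: (7/3)/5 = 7/15; x: 0 ≤ 0, skip.
Smallest ratio is 7/15 in the row of w2, so w2 leaves.

w2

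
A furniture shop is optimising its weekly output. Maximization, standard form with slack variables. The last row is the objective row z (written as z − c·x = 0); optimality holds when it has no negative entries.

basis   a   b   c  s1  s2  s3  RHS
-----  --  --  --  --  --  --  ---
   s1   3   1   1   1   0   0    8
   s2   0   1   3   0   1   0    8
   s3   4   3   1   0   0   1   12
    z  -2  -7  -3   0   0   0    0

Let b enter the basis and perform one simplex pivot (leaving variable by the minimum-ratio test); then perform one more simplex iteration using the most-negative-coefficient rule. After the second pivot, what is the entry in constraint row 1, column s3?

-1/4

Ratio test on column b — row 1: 8/1 = 8; row 2: 8/1 = 8; row 3: 12/3 = 4. Minimum is 4 at row 3 (s3 leaves); pivot element 3.
Divide row 3 by 3; eliminate column b from the other rows.
Second iteration: most negative z-row entry is -2/3 in column c, so c enters.
Ratio test on column c — row 1: 4/(2/3) = 6; row 2: 4/(8/3) = 3/2; row 3: 4/(1/3) = 12. Minimum is 3/2 at row 2 (s2 leaves); pivot element 8/3.
Divide row 2 by 8/3; eliminate column c from the other rows.
After both pivots, the entry at constraint row 1, column s3 is -1/4.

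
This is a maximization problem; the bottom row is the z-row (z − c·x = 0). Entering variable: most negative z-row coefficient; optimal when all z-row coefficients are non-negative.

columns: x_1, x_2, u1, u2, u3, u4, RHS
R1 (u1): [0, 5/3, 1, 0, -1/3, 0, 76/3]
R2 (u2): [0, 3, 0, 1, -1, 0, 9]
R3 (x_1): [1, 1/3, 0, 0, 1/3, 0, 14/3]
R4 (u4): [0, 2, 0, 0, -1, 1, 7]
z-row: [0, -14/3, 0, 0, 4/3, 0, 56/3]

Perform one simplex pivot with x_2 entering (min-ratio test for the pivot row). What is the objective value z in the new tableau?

Ratio test on column x_2 — row 1: (76/3)/(5/3) = 76/5; row 2: 9/3 = 3; row 3: (14/3)/(1/3) = 14; row 4: 7/2 = 7/2. Minimum is 3 at row 2 (u2 leaves); pivot element 3.
Pivot on row 2; the z-row RHS becomes 56/3 − (-14/3)·3 = 98/3.

98/3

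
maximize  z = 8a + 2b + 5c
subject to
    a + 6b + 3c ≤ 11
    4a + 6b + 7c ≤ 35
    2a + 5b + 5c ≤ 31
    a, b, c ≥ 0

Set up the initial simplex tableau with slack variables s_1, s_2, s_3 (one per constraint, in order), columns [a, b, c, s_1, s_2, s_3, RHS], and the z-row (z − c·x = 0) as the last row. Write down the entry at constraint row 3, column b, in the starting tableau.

5

Constraint 3 has coefficient 5 on b.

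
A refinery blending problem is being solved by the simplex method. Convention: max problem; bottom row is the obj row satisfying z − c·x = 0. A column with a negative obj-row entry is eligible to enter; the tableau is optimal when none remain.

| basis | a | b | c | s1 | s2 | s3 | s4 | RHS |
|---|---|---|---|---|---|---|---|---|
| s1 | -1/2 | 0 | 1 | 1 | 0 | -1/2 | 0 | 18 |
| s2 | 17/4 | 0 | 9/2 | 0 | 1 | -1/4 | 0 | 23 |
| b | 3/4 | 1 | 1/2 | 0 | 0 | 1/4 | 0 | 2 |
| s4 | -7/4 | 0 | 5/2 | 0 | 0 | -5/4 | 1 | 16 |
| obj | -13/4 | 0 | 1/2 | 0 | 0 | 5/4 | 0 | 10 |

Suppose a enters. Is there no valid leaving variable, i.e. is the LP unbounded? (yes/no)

Column a has positive entries in row(s) 2, 3, so the ratio test bounds it — not unbounded.

no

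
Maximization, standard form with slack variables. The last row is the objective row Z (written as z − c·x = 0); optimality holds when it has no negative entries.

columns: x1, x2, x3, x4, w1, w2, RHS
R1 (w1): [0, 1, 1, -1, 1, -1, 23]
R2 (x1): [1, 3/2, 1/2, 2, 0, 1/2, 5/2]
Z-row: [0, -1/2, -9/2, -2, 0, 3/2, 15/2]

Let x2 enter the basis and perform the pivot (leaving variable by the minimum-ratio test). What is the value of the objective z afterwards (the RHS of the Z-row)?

Ratio test on column x2 — row 1: 23/1 = 23; row 2: (5/2)/(3/2) = 5/3. Minimum is 5/3 at row 2 (x1 leaves); pivot element 3/2.
Pivot on row 2; the Z-row RHS becomes 15/2 − (-1/2)·(5/3) = 25/3.

25/3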